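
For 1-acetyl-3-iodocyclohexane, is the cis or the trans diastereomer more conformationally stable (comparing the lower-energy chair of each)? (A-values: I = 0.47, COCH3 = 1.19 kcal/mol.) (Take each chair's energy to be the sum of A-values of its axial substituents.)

At 1,3 positions (parity same): cis → (e,e or a,a); trans → (a,e or e,a).
Best chair for cis: E = 0.00 kcal/mol; best chair for trans: E = 0.47 kcal/mol.
The cis isomer is lower by 0.47 kcal/mol.

cis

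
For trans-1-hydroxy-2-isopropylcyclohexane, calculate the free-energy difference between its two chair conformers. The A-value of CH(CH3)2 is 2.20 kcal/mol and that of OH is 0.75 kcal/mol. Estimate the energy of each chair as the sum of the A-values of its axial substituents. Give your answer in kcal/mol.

2.95 kcal/mol

C1 and C2 have opposite parity, so for the trans isomer the two substituents are e,e in one chair and a,a in the other.
Chair I (isopropyl axial, hydroxyl axial): E = 2.95 kcal/mol.
Chair II (isopropyl equatorial, hydroxyl equatorial): E = 0.00 kcal/mol.
ΔE = 2.95 − 0.00 = 2.95 kcal/mol; chair II is more stable.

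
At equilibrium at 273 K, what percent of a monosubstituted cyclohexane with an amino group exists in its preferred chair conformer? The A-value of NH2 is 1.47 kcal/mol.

93.8%

One chair has the amino group axial (E = 1.47 kcal/mol) and the other has it equatorial (E = 0).
ΔG = 1.47 kcal/mol between the two chairs.
K = exp(ΔG/RT) with R = 1.987×10⁻³ kcal mol⁻¹ K⁻¹ and T = 273 K gives K ≈ 15.
Fraction in the lower-energy chair = K/(K+1) = 93.8%.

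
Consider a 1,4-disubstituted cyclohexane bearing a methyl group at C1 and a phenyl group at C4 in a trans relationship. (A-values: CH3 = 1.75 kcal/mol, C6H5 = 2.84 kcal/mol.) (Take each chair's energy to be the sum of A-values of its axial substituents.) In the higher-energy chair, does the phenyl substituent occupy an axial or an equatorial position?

axial

C1 and C4 have opposite parity, so for the trans isomer the two substituents are e,e in one chair and a,a in the other.
Chair I (methyl axial, phenyl axial): E = 4.59 kcal/mol.
Chair II (methyl equatorial, phenyl equatorial): E = 0.00 kcal/mol.
Chair I is the less stable (higher-energy) conformer, and in that chair the phenyl group is axial.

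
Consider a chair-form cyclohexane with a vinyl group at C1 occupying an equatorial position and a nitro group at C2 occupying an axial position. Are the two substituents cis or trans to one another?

C1 and C2 have opposite parity, so their axial bonds point in opposite directions.
With opposite-parity carbons, two substituents on the same face are one axial and one equatorial; opposite faces give both axial or both equatorial.
Here the groups are equatorial/axial → same face → cis.

cis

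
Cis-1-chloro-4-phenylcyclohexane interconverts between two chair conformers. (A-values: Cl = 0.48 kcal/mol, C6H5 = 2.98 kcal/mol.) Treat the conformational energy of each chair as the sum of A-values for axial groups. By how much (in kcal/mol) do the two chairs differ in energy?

2.50 kcal/mol

C1 and C4 have opposite parity, so for the cis isomer the two substituents are one axial and one equatorial in each chair.
Chair I (chloro axial, phenyl equatorial): E = 0.48 kcal/mol.
Chair II (chloro equatorial, phenyl axial): E = 2.98 kcal/mol.
ΔE = 2.98 − 0.48 = 2.50 kcal/mol; chair I is more stable.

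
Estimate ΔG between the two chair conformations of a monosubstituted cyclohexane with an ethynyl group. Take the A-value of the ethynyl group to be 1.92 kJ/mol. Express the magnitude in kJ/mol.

A monosubstituted cyclohexane has one chair with the ethynyl group axial (E = A = 1.92 kJ/mol) and one with it equatorial (E = 0).
ΔE = 1.92 − 0 = 1.92 kJ/mol.

1.92 kJ/mol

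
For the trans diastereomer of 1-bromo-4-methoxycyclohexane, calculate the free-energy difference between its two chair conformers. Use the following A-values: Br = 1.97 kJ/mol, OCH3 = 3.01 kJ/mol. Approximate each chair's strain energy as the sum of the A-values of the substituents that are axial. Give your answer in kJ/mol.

C1 and C4 have opposite parity, so for the trans isomer the two substituents are e,e in one chair and a,a in the other.
Chair I (bromo axial, methoxy axial): E = 4.98 kJ/mol.
Chair II (bromo equatorial, methoxy equatorial): E = 0.00 kJ/mol.
ΔE = 4.98 − 0.00 = 4.98 kJ/mol; chair II is more stable.

4.98 kJ/mol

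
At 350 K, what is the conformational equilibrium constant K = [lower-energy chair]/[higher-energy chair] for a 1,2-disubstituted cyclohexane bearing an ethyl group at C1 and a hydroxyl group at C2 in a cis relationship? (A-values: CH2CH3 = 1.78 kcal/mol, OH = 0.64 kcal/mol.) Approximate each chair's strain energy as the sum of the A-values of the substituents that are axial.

K ≈ 5.15

C1 and C2 have opposite parity, so for the cis isomer the two substituents are one axial and one equatorial in each chair.
Chair I (ethyl axial, hydroxyl equatorial): E = 1.78 kcal/mol; chair II (ethyl equatorial, hydroxyl axial): E = 0.64 kcal/mol.
ΔG = 1.14 kcal/mol between the two chairs.
K = exp(ΔG/RT) with R = 1.987×10⁻³ kcal mol⁻¹ K⁻¹ and T = 350 K gives K ≈ 5.15.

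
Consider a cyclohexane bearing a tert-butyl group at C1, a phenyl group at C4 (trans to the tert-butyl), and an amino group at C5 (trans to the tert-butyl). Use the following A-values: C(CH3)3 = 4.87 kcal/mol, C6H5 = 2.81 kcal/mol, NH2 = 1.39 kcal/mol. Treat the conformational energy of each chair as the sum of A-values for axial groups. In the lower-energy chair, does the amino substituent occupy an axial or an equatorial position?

Chair I (tert-butyl axial, phenyl axial, amino equatorial): E = 7.68 kcal/mol.
Chair II (tert-butyl equatorial, phenyl equatorial, amino axial): E = 1.39 kcal/mol.
Chair II is the more stable (lower-energy) conformer, and in that chair the amino group is axial.

axial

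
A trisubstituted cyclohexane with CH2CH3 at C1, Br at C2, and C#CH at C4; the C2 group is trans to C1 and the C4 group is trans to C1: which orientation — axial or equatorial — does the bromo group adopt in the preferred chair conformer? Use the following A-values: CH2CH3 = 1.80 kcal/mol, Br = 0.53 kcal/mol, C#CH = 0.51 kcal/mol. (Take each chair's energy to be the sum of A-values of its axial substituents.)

Chair I (ethyl axial, bromo axial, ethynyl axial): E = 2.84 kcal/mol.
Chair II (ethyl equatorial, bromo equatorial, ethynyl equatorial): E = 0.00 kcal/mol.
Chair II is the more stable (lower-energy) conformer, and in that chair the bromo group is equatorial.

equatorial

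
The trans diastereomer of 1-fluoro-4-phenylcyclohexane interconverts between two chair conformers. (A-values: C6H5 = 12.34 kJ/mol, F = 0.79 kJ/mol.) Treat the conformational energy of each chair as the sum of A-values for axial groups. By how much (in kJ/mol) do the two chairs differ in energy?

13.13 kJ/mol

C1 and C4 have opposite parity, so for the trans isomer the two substituents are e,e in one chair and a,a in the other.
Chair I (phenyl axial, fluoro axial): E = 13.13 kJ/mol.
Chair II (phenyl equatorial, fluoro equatorial): E = 0.00 kJ/mol.
ΔE = 13.13 − 0.00 = 13.13 kJ/mol; chair II is more stable.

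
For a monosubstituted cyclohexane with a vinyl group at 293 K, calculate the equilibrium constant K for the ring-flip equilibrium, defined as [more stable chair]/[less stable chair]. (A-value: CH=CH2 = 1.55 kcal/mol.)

K ≈ 14.3

One chair has the vinyl group axial (E = 1.55 kcal/mol) and the other has it equatorial (E = 0).
ΔG = 1.55 kcal/mol between the two chairs.
K = exp(ΔG/RT) with R = 1.987×10⁻³ kcal mol⁻¹ K⁻¹ and T = 293 K gives K ≈ 14.3.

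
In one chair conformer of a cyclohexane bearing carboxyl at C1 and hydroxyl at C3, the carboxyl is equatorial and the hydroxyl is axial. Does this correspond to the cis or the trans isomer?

trans

C1 and C3 have the same parity, so their axial bonds point in the same direction.
With same-parity carbons, two substituents on the same face are both axial or both equatorial; opposite faces give one of each.
Here the groups are equatorial/axial → opposite face → trans.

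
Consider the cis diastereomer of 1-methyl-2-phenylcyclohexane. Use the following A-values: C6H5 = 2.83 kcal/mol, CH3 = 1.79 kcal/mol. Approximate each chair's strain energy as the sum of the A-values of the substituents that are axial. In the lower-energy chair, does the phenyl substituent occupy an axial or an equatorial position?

C1 and C2 have opposite parity, so for the cis isomer the two substituents are one axial and one equatorial in each chair.
Chair I (phenyl axial, methyl equatorial): E = 2.83 kcal/mol.
Chair II (phenyl equatorial, methyl axial): E = 1.79 kcal/mol.
Chair II is the more stable (lower-energy) conformer, and in that chair the phenyl group is equatorial.

equatorial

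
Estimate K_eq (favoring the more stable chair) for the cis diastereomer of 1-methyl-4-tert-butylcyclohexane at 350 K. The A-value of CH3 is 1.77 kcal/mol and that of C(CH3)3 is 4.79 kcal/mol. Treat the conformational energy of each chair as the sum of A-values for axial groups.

C1 and C4 have opposite parity, so for the cis isomer the two substituents are one axial and one equatorial in each chair.
Chair I (methyl axial, tert-butyl equatorial): E = 1.77 kcal/mol; chair II (methyl equatorial, tert-butyl axial): E = 4.79 kcal/mol.
ΔG = 3.02 kcal/mol between the two chairs.
K = exp(ΔG/RT) with R = 1.987×10⁻³ kcal mol⁻¹ K⁻¹ and T = 350 K gives K ≈ 76.9.

K ≈ 76.9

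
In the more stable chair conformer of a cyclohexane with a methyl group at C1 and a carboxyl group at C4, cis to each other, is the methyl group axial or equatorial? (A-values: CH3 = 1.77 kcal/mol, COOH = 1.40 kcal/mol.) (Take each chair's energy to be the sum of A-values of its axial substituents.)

C1 and C4 have opposite parity, so for the cis isomer the two substituents are one axial and one equatorial in each chair.
Chair I (methyl axial, carboxyl equatorial): E = 1.77 kcal/mol.
Chair II (methyl equatorial, carboxyl axial): E = 1.40 kcal/mol.
Chair II is the more stable (lower-energy) conformer, and in that chair the methyl group is equatorial.

equatorial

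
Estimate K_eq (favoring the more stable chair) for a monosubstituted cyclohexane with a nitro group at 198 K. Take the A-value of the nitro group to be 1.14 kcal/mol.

One chair has the nitro group axial (E = 1.14 kcal/mol) and the other has it equatorial (E = 0).
ΔG = 1.14 kcal/mol between the two chairs.
K = exp(ΔG/RT) with R = 1.987×10⁻³ kcal mol⁻¹ K⁻¹ and T = 198 K gives K ≈ 18.1.

K ≈ 18.1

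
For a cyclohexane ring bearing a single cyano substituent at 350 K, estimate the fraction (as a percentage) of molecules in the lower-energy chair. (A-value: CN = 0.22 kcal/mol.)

One chair has the cyano group axial (E = 0.22 kcal/mol) and the other has it equatorial (E = 0).
ΔG = 0.22 kcal/mol between the two chairs.
K = exp(ΔG/RT) with R = 1.987×10⁻³ kcal mol⁻¹ K⁻¹ and T = 350 K gives K ≈ 1.37.
Fraction in the lower-energy chair = K/(K+1) = 57.8%.

57.8%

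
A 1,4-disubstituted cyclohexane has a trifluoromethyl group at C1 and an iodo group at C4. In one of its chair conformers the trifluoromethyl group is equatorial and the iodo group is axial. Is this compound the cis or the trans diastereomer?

cis

C1 and C4 have opposite parity, so their axial bonds point in opposite directions.
With opposite-parity carbons, two substituents on the same face are one axial and one equatorial; opposite faces give both axial or both equatorial.
Here the groups are equatorial/axial → same face → cis.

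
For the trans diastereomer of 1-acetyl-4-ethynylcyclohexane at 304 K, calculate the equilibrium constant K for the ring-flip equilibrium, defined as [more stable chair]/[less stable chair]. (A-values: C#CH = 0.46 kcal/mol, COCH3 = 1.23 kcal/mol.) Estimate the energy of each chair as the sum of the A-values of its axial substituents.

C1 and C4 have opposite parity, so for the trans isomer the two substituents are e,e in one chair and a,a in the other.
Chair I (ethynyl axial, acetyl axial): E = 1.69 kcal/mol; chair II (ethynyl equatorial, acetyl equatorial): E = 0.00 kcal/mol.
ΔG = 1.69 kcal/mol between the two chairs.
K = exp(ΔG/RT) with R = 1.987×10⁻³ kcal mol⁻¹ K⁻¹ and T = 304 K gives K ≈ 16.4.

K ≈ 16.4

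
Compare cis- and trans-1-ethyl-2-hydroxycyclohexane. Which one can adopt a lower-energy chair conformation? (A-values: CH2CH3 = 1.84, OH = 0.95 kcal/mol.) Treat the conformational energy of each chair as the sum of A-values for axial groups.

At 1,2 positions (parity opposite): cis → (a,e or e,a); trans → (e,e or a,a).
Best chair for cis: E = 0.95 kcal/mol; best chair for trans: E = 0.00 kcal/mol.
The trans isomer is lower by 0.95 kcal/mol.

trans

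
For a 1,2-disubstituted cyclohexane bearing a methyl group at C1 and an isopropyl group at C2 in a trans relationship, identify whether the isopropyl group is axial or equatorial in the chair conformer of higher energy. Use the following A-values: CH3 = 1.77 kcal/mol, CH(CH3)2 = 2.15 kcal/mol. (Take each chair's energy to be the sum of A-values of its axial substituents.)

C1 and C2 have opposite parity, so for the trans isomer the two substituents are e,e in one chair and a,a in the other.
Chair I (methyl axial, isopropyl axial): E = 3.92 kcal/mol.
Chair II (methyl equatorial, isopropyl equatorial): E = 0.00 kcal/mol.
Chair I is the less stable (higher-energy) conformer, and in that chair the isopropyl group is axial.

axial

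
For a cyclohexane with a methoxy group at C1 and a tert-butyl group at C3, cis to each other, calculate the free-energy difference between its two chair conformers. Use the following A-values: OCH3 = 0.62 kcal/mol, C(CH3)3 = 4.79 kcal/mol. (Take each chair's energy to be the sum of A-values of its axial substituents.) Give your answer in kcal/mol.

5.41 kcal/mol

C1 and C3 have the same parity, so for the cis isomer the two substituents are e,e in one chair and a,a in the other.
Chair I (methoxy axial, tert-butyl axial): E = 5.41 kcal/mol.
Chair II (methoxy equatorial, tert-butyl equatorial): E = 0.00 kcal/mol.
ΔE = 5.41 − 0.00 = 5.41 kcal/mol; chair II is more stable.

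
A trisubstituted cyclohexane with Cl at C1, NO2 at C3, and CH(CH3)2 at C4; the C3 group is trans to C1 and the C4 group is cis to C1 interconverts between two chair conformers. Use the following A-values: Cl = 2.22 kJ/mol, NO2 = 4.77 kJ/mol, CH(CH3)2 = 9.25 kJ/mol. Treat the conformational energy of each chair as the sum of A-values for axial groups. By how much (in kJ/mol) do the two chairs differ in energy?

11.80 kJ/mol

Chair I (chloro axial, nitro equatorial, isopropyl equatorial): E = 2.22 kJ/mol.
Chair II (chloro equatorial, nitro axial, isopropyl axial): E = 14.02 kJ/mol.
ΔE = 14.02 − 2.22 = 11.80 kJ/mol; chair I is more stable.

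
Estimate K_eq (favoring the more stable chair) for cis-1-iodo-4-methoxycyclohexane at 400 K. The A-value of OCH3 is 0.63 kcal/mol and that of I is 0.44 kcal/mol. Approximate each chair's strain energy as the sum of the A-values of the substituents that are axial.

C1 and C4 have opposite parity, so for the cis isomer the two substituents are one axial and one equatorial in each chair.
Chair I (methoxy axial, iodo equatorial): E = 0.63 kcal/mol; chair II (methoxy equatorial, iodo axial): E = 0.44 kcal/mol.
ΔG = 0.19 kcal/mol between the two chairs.
K = exp(ΔG/RT) with R = 1.987×10⁻³ kcal mol⁻¹ K⁻¹ and T = 400 K gives K ≈ 1.27.

K ≈ 1.27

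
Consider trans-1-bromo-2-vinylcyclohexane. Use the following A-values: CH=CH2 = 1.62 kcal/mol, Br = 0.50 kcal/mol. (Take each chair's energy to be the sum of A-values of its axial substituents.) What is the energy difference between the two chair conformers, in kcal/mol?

2.12 kcal/mol

C1 and C2 have opposite parity, so for the trans isomer the two substituents are e,e in one chair and a,a in the other.
Chair I (vinyl axial, bromo axial): E = 2.12 kcal/mol.
Chair II (vinyl equatorial, bromo equatorial): E = 0.00 kcal/mol.
ΔE = 2.12 − 0.00 = 2.12 kcal/mol; chair II is more stable.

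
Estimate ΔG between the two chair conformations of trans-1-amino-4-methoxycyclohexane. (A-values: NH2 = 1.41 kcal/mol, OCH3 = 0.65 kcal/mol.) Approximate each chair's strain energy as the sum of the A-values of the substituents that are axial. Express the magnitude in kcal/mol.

C1 and C4 have opposite parity, so for the trans isomer the two substituents are e,e in one chair and a,a in the other.
Chair I (amino axial, methoxy axial): E = 2.06 kcal/mol.
Chair II (amino equatorial, methoxy equatorial): E = 0.00 kcal/mol.
ΔE = 2.06 − 0.00 = 2.06 kcal/mol; chair II is more stable.

2.06 kcal/mol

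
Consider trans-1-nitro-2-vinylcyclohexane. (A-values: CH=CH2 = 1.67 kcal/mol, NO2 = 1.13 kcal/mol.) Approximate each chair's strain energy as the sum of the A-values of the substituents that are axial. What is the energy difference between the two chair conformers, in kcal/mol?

C1 and C2 have opposite parity, so for the trans isomer the two substituents are e,e in one chair and a,a in the other.
Chair I (vinyl axial, nitro axial): E = 2.80 kcal/mol.
Chair II (vinyl equatorial, nitro equatorial): E = 0.00 kcal/mol.
ΔE = 2.80 − 0.00 = 2.80 kcal/mol; chair II is more stable.

2.80 kcal/mol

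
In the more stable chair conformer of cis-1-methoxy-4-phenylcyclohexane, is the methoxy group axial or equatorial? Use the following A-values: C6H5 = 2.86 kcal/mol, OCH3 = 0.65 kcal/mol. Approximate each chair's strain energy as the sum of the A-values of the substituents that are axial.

C1 and C4 have opposite parity, so for the cis isomer the two substituents are one axial and one equatorial in each chair.
Chair I (phenyl axial, methoxy equatorial): E = 2.86 kcal/mol.
Chair II (phenyl equatorial, methoxy axial): E = 0.65 kcal/mol.
Chair II is the more stable (lower-energy) conformer, and in that chair the methoxy group is axial.

axial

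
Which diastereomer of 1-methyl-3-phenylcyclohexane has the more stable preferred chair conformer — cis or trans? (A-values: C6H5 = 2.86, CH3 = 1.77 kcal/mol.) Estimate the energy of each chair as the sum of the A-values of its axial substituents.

At 1,3 positions (parity same): cis → (e,e or a,a); trans → (a,e or e,a).
Best chair for cis: E = 0.00 kcal/mol; best chair for trans: E = 1.77 kcal/mol.
The cis isomer is lower by 1.77 kcal/mol.

cis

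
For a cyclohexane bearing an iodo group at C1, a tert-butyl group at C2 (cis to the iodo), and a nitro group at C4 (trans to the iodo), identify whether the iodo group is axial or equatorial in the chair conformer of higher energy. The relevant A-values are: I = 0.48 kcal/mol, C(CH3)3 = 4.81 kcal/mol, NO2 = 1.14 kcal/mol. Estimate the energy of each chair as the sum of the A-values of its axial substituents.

Chair I (iodo axial, tert-butyl equatorial, nitro axial): E = 1.62 kcal/mol.
Chair II (iodo equatorial, tert-butyl axial, nitro equatorial): E = 4.81 kcal/mol.
Chair II is the less stable (higher-energy) conformer, and in that chair the iodo group is equatorial.

equatorial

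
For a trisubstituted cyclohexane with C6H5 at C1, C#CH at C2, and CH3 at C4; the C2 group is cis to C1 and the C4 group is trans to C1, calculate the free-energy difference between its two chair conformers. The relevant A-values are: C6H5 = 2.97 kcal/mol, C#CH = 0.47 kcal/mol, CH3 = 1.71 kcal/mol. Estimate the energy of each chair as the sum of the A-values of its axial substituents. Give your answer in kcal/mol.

4.21 kcal/mol

Chair I (phenyl axial, ethynyl equatorial, methyl axial): E = 4.68 kcal/mol.
Chair II (phenyl equatorial, ethynyl axial, methyl equatorial): E = 0.47 kcal/mol.
ΔE = 4.68 − 0.47 = 4.21 kcal/mol; chair II is more stable.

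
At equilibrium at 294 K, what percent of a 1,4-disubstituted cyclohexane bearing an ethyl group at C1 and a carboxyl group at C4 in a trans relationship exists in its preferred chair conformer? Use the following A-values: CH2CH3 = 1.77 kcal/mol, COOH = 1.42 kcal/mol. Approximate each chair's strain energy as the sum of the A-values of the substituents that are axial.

C1 and C4 have opposite parity, so for the trans isomer the two substituents are e,e in one chair and a,a in the other.
Chair I (ethyl axial, carboxyl axial): E = 3.19 kcal/mol; chair II (ethyl equatorial, carboxyl equatorial): E = 0.00 kcal/mol.
ΔG = 3.19 kcal/mol between the two chairs.
K = exp(ΔG/RT) with R = 1.987×10⁻³ kcal mol⁻¹ K⁻¹ and T = 294 K gives K ≈ 235.
Fraction in the lower-energy chair = K/(K+1) = 99.6%.

99.6%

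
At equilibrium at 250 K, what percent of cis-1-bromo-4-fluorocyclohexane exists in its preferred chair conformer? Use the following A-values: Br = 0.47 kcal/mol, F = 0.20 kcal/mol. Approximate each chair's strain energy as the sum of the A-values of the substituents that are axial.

63.3%

C1 and C4 have opposite parity, so for the cis isomer the two substituents are one axial and one equatorial in each chair.
Chair I (bromo axial, fluoro equatorial): E = 0.47 kcal/mol; chair II (bromo equatorial, fluoro axial): E = 0.20 kcal/mol.
ΔG = 0.27 kcal/mol between the two chairs.
K = exp(ΔG/RT) with R = 1.987×10⁻³ kcal mol⁻¹ K⁻¹ and T = 250 K gives K ≈ 1.72.
Fraction in the lower-energy chair = K/(K+1) = 63.3%.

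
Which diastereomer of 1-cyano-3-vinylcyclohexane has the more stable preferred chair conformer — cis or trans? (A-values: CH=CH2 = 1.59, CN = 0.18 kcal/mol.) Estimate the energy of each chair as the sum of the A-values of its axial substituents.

cis

At 1,3 positions (parity same): cis → (e,e or a,a); trans → (a,e or e,a).
Best chair for cis: E = 0.00 kcal/mol; best chair for trans: E = 0.18 kcal/mol.
The cis isomer is lower by 0.18 kcal/mol.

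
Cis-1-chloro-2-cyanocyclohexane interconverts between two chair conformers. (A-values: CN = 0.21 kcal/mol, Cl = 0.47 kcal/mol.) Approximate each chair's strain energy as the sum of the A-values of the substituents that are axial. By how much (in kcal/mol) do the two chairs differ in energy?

C1 and C2 have opposite parity, so for the cis isomer the two substituents are one axial and one equatorial in each chair.
Chair I (cyano axial, chloro equatorial): E = 0.21 kcal/mol.
Chair II (cyano equatorial, chloro axial): E = 0.47 kcal/mol.
ΔE = 0.47 − 0.21 = 0.26 kcal/mol; chair I is more stable.

0.26 kcal/mol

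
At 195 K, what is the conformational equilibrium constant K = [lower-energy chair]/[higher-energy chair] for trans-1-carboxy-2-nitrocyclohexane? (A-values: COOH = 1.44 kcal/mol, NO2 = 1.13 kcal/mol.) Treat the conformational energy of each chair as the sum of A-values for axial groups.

K ≈ 760

C1 and C2 have opposite parity, so for the trans isomer the two substituents are e,e in one chair and a,a in the other.
Chair I (carboxyl axial, nitro axial): E = 2.57 kcal/mol; chair II (carboxyl equatorial, nitro equatorial): E = 0.00 kcal/mol.
ΔG = 2.57 kcal/mol between the two chairs.
K = exp(ΔG/RT) with R = 1.987×10⁻³ kcal mol⁻¹ K⁻¹ and T = 195 K gives K ≈ 760.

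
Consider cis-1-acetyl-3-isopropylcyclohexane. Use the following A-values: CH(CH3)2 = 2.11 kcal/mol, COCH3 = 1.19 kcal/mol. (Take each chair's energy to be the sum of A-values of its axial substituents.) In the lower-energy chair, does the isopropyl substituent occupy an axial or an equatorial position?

C1 and C3 have the same parity, so for the cis isomer the two substituents are e,e in one chair and a,a in the other.
Chair I (isopropyl axial, acetyl axial): E = 3.30 kcal/mol.
Chair II (isopropyl equatorial, acetyl equatorial): E = 0.00 kcal/mol.
Chair II is the more stable (lower-energy) conformer, and in that chair the isopropyl group is equatorial.

equatorial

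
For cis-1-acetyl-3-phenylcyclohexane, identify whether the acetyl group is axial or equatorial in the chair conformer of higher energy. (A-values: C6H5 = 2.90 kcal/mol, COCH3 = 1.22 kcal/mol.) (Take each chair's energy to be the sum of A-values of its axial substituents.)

C1 and C3 have the same parity, so for the cis isomer the two substituents are e,e in one chair and a,a in the other.
Chair I (phenyl axial, acetyl axial): E = 4.12 kcal/mol.
Chair II (phenyl equatorial, acetyl equatorial): E = 0.00 kcal/mol.
Chair I is the less stable (higher-energy) conformer, and in that chair the acetyl group is axial.

axial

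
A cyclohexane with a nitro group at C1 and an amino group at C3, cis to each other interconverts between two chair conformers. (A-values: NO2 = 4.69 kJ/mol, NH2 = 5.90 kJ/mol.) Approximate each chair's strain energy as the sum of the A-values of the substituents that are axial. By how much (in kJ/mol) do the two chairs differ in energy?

10.59 kJ/mol

C1 and C3 have the same parity, so for the cis isomer the two substituents are e,e in one chair and a,a in the other.
Chair I (nitro axial, amino axial): E = 10.59 kJ/mol.
Chair II (nitro equatorial, amino equatorial): E = 0.00 kJ/mol.
ΔE = 10.59 − 0.00 = 10.59 kJ/mol; chair II is more stable.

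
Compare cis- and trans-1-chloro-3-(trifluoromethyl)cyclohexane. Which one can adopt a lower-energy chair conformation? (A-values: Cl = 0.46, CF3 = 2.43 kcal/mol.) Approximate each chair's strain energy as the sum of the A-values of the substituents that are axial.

cis

At 1,3 positions (parity same): cis → (e,e or a,a); trans → (a,e or e,a).
Best chair for cis: E = 0.00 kcal/mol; best chair for trans: E = 0.46 kcal/mol.
The cis isomer is lower by 0.46 kcal/mol.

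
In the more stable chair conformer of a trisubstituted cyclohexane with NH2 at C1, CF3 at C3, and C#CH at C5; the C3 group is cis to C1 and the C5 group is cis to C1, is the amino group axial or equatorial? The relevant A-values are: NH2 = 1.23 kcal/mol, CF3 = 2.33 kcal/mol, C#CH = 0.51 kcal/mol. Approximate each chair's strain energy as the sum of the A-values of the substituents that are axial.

Chair I (amino axial, trifluoromethyl axial, ethynyl axial): E = 4.07 kcal/mol.
Chair II (amino equatorial, trifluoromethyl equatorial, ethynyl equatorial): E = 0.00 kcal/mol.
Chair II is the more stable (lower-energy) conformer, and in that chair the amino group is equatorial.

equatorial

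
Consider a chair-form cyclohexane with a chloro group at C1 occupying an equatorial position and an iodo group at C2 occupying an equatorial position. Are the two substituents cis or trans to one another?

C1 and C2 have opposite parity, so their axial bonds point in opposite directions.
With opposite-parity carbons, two substituents on the same face are one axial and one equatorial; opposite faces give both axial or both equatorial.
Here the groups are equatorial/equatorial → opposite face → trans.

trans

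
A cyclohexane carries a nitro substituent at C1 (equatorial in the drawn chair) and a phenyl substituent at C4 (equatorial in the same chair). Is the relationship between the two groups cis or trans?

C1 and C4 have opposite parity, so their axial bonds point in opposite directions.
With opposite-parity carbons, two substituents on the same face are one axial and one equatorial; opposite faces give both axial or both equatorial.
Here the groups are equatorial/equatorial → opposite face → trans.

trans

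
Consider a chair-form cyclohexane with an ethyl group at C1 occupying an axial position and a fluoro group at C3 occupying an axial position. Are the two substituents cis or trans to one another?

C1 and C3 have the same parity, so their axial bonds point in the same direction.
With same-parity carbons, two substituents on the same face are both axial or both equatorial; opposite faces give one of each.
Here the groups are axial/axial → same face → cis.

cis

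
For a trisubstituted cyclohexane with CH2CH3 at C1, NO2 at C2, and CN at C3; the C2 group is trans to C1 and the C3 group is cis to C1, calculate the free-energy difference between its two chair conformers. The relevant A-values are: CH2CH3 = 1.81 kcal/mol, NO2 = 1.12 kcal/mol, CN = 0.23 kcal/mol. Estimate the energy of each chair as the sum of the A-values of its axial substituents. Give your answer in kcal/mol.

Chair I (ethyl axial, nitro axial, cyano axial): E = 3.16 kcal/mol.
Chair II (ethyl equatorial, nitro equatorial, cyano equatorial): E = 0.00 kcal/mol.
ΔE = 3.16 − 0.00 = 3.16 kcal/mol; chair II is more stable.

3.16 kcal/mol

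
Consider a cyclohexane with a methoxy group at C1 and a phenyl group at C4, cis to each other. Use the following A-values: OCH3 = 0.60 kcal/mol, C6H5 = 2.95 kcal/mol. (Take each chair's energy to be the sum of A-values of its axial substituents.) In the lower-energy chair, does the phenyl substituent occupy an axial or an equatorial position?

equatorial

C1 and C4 have opposite parity, so for the cis isomer the two substituents are one axial and one equatorial in each chair.
Chair I (methoxy axial, phenyl equatorial): E = 0.60 kcal/mol.
Chair II (methoxy equatorial, phenyl axial): E = 2.95 kcal/mol.
Chair I is the more stable (lower-energy) conformer, and in that chair the phenyl group is equatorial.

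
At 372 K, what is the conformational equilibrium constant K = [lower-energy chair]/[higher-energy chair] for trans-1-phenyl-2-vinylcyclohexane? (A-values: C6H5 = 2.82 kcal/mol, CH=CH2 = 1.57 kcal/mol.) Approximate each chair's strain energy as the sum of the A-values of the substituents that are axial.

C1 and C2 have opposite parity, so for the trans isomer the two substituents are e,e in one chair and a,a in the other.
Chair I (phenyl axial, vinyl axial): E = 4.39 kcal/mol; chair II (phenyl equatorial, vinyl equatorial): E = 0.00 kcal/mol.
ΔG = 4.39 kcal/mol between the two chairs.
K = exp(ΔG/RT) with R = 1.987×10⁻³ kcal mol⁻¹ K⁻¹ and T = 372 K gives K ≈ 380.

K ≈ 380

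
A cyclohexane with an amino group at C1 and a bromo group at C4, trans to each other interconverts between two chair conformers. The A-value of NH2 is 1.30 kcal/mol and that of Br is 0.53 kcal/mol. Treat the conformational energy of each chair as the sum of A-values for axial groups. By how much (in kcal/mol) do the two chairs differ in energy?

C1 and C4 have opposite parity, so for the trans isomer the two substituents are e,e in one chair and a,a in the other.
Chair I (amino axial, bromo axial): E = 1.83 kcal/mol.
Chair II (amino equatorial, bromo equatorial): E = 0.00 kcal/mol.
ΔE = 1.83 − 0.00 = 1.83 kcal/mol; chair II is more stable.

1.83 kcal/mol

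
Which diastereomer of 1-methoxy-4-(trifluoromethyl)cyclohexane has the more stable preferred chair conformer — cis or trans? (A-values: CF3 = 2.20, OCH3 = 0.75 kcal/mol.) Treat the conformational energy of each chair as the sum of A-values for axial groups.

trans

At 1,4 positions (parity opposite): cis → (a,e or e,a); trans → (e,e or a,a).
Best chair for cis: E = 0.75 kcal/mol; best chair for trans: E = 0.00 kcal/mol.
The trans isomer is lower by 0.75 kcal/mol.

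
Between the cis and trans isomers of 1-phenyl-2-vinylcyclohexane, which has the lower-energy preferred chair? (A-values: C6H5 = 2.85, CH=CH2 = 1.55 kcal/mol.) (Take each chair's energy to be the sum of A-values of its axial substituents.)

trans

At 1,2 positions (parity opposite): cis → (a,e or e,a); trans → (e,e or a,a).
Best chair for cis: E = 1.55 kcal/mol; best chair for trans: E = 0.00 kcal/mol.
The trans isomer is lower by 1.55 kcal/mol.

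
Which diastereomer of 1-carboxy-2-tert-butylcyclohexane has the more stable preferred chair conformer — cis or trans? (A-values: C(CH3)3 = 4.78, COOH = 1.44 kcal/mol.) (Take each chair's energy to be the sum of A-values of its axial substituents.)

trans

At 1,2 positions (parity opposite): cis → (a,e or e,a); trans → (e,e or a,a).
Best chair for cis: E = 1.44 kcal/mol; best chair for trans: E = 0.00 kcal/mol.
The trans isomer is lower by 1.44 kcal/mol.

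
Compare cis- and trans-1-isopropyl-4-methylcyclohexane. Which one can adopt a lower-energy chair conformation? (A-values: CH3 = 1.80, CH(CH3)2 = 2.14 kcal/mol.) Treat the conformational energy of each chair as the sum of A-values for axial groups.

trans

At 1,4 positions (parity opposite): cis → (a,e or e,a); trans → (e,e or a,a).
Best chair for cis: E = 1.80 kcal/mol; best chair for trans: E = 0.00 kcal/mol.
The trans isomer is lower by 1.80 kcal/mol.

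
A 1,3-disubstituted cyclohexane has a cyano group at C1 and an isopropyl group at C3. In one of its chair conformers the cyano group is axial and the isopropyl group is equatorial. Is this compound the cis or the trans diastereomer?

C1 and C3 have the same parity, so their axial bonds point in the same direction.
With same-parity carbons, two substituents on the same face are both axial or both equatorial; opposite faces give one of each.
Here the groups are axial/equatorial → opposite face → trans.

trans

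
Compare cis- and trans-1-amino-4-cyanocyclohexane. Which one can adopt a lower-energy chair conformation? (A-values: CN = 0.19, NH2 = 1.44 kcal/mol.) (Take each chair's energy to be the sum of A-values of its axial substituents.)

trans

At 1,4 positions (parity opposite): cis → (a,e or e,a); trans → (e,e or a,a).
Best chair for cis: E = 0.19 kcal/mol; best chair for trans: E = 0.00 kcal/mol.
The trans isomer is lower by 0.19 kcal/mol.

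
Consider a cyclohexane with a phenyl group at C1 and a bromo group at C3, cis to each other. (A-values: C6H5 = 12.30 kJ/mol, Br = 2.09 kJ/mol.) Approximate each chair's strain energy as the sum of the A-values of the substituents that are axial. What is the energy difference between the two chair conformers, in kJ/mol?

14.39 kJ/mol

C1 and C3 have the same parity, so for the cis isomer the two substituents are e,e in one chair and a,a in the other.
Chair I (phenyl axial, bromo axial): E = 14.39 kJ/mol.
Chair II (phenyl equatorial, bromo equatorial): E = 0.00 kJ/mol.
ΔE = 14.39 − 0.00 = 14.39 kJ/mol; chair II is more stable.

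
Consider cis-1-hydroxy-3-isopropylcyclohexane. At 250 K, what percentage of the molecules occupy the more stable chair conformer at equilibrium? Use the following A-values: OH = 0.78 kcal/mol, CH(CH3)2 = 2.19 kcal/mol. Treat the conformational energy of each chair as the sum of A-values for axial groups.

C1 and C3 have the same parity, so for the cis isomer the two substituents are e,e in one chair and a,a in the other.
Chair I (hydroxyl axial, isopropyl axial): E = 2.97 kcal/mol; chair II (hydroxyl equatorial, isopropyl equatorial): E = 0.00 kcal/mol.
ΔG = 2.97 kcal/mol between the two chairs.
K = exp(ΔG/RT) with R = 1.987×10⁻³ kcal mol⁻¹ K⁻¹ and T = 250 K gives K ≈ 395.
Fraction in the lower-energy chair = K/(K+1) = 99.7%.

99.7%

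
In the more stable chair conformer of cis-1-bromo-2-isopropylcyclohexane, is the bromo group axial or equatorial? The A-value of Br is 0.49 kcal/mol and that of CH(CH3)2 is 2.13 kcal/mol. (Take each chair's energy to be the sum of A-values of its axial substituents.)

C1 and C2 have opposite parity, so for the cis isomer the two substituents are one axial and one equatorial in each chair.
Chair I (bromo axial, isopropyl equatorial): E = 0.49 kcal/mol.
Chair II (bromo equatorial, isopropyl axial): E = 2.13 kcal/mol.
Chair I is the more stable (lower-energy) conformer, and in that chair the bromo group is axial.

axial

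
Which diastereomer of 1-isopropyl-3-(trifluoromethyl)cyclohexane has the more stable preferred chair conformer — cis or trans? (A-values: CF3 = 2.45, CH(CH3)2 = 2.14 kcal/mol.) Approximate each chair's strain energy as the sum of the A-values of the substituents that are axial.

At 1,3 positions (parity same): cis → (e,e or a,a); trans → (a,e or e,a).
Best chair for cis: E = 0.00 kcal/mol; best chair for trans: E = 2.14 kcal/mol.
The cis isomer is lower by 2.14 kcal/mol.

cis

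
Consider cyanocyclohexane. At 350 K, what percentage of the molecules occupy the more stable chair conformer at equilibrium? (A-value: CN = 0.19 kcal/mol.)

One chair has the cyano group axial (E = 0.19 kcal/mol) and the other has it equatorial (E = 0).
ΔG = 0.19 kcal/mol between the two chairs.
K = exp(ΔG/RT) with R = 1.987×10⁻³ kcal mol⁻¹ K⁻¹ and T = 350 K gives K ≈ 1.31.
Fraction in the lower-energy chair = K/(K+1) = 56.8%.

56.8%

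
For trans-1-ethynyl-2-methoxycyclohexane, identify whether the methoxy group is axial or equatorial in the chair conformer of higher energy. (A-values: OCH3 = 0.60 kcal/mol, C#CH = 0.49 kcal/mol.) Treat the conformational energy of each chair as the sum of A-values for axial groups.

C1 and C2 have opposite parity, so for the trans isomer the two substituents are e,e in one chair and a,a in the other.
Chair I (methoxy axial, ethynyl axial): E = 1.09 kcal/mol.
Chair II (methoxy equatorial, ethynyl equatorial): E = 0.00 kcal/mol.
Chair I is the less stable (higher-energy) conformer, and in that chair the methoxy group is axial.

axial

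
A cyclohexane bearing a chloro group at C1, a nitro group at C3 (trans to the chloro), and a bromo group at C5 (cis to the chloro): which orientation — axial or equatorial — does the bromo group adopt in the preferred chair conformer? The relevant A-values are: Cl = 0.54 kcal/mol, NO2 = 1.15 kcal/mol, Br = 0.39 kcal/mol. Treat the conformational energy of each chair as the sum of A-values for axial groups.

Chair I (chloro axial, nitro equatorial, bromo axial): E = 0.93 kcal/mol.
Chair II (chloro equatorial, nitro axial, bromo equatorial): E = 1.15 kcal/mol.
Chair I is the more stable (lower-energy) conformer, and in that chair the bromo group is axial.

axial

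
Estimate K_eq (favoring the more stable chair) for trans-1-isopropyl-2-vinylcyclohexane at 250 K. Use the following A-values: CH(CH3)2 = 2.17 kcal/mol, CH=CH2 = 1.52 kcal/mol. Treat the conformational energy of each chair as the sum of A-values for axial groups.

C1 and C2 have opposite parity, so for the trans isomer the two substituents are e,e in one chair and a,a in the other.
Chair I (isopropyl axial, vinyl axial): E = 3.69 kcal/mol; chair II (isopropyl equatorial, vinyl equatorial): E = 0.00 kcal/mol.
ΔG = 3.69 kcal/mol between the two chairs.
K = exp(ΔG/RT) with R = 1.987×10⁻³ kcal mol⁻¹ K⁻¹ and T = 250 K gives K ≈ 1.68e+03.

K ≈ 1683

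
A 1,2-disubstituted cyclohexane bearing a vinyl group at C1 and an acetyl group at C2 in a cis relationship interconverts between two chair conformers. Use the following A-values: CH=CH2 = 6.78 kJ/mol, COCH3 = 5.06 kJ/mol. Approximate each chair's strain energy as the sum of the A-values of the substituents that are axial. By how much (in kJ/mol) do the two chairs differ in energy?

1.72 kJ/mol

C1 and C2 have opposite parity, so for the cis isomer the two substituents are one axial and one equatorial in each chair.
Chair I (vinyl axial, acetyl equatorial): E = 6.78 kJ/mol.
Chair II (vinyl equatorial, acetyl axial): E = 5.06 kJ/mol.
ΔE = 6.78 − 5.06 = 1.72 kJ/mol; chair II is more stable.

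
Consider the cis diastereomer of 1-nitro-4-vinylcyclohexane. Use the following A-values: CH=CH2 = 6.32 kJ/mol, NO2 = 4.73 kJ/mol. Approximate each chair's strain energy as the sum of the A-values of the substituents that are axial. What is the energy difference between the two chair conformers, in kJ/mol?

1.59 kJ/mol

C1 and C4 have opposite parity, so for the cis isomer the two substituents are one axial and one equatorial in each chair.
Chair I (vinyl axial, nitro equatorial): E = 6.32 kJ/mol.
Chair II (vinyl equatorial, nitro axial): E = 4.73 kJ/mol.
ΔE = 6.32 − 4.73 = 1.59 kJ/mol; chair II is more stable.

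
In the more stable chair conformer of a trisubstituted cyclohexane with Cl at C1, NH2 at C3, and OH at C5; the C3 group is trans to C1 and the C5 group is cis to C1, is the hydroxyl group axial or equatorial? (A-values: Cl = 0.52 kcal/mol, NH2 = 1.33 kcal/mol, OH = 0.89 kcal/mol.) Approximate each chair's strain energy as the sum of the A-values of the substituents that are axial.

equatorial

Chair I (chloro axial, amino equatorial, hydroxyl axial): E = 1.41 kcal/mol.
Chair II (chloro equatorial, amino axial, hydroxyl equatorial): E = 1.33 kcal/mol.
Chair II is the more stable (lower-energy) conformer, and in that chair the hydroxyl group is equatorial.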